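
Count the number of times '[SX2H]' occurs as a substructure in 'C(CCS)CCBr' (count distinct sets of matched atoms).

1

[SX2H] is the SMARTS for a thiol: an aliphatic sulfur with two connections, one being H.
Exactly one fragment in the molecule meets all constraints, giving 1 match.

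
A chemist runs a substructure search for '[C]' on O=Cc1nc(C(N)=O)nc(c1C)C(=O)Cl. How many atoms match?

4

Check the 15 heavy atoms by environment: 2× n (aromatic) → no; 4× c (aromatic) → no; 4× C → match; 3× O → no; 1× Cl → no; 1× N → no.
That gives 4 matching atoms.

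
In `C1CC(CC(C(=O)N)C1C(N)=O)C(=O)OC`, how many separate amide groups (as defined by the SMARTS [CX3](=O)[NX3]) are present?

2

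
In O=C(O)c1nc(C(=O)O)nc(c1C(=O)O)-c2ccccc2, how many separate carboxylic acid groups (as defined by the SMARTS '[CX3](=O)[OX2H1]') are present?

[CX3](=O)[OX2H1] is the SMARTS for a carboxylic acid: an sp2 carbon double-bonded to O and single-bonded to an -OH oxygen.
The molecule carries 3 separate instances of a carboxylic acid group (-C(=O)OH) meeting every constraint; each maps to a distinct set of atoms, giving 3 matches.

3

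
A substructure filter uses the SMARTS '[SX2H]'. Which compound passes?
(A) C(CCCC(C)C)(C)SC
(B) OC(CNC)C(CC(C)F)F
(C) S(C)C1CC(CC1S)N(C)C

C

[SX2H] describes an aliphatic sulfur with two connections, one being H (a thiol).
(A) has a methylthio ether (-SCH3) but the sulfur has H0 (bonded to two carbons), not H1.
(B) has a hydroxyl group (-OH) but it is an -OH, not an -SH.
(C) contains a thiol (-SH), which satisfies every atom and bond constraint.
So the answer is (C).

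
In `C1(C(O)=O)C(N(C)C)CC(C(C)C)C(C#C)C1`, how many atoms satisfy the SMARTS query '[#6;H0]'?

The query [#6;H0] means: any carbon with no attached hydrogen.
Check the 17 heavy atoms by environment: 6× C (H1) → no; 2× C (H2) → no; 2× C (H0) → match; 1× O (H0) → no; 1× O (H1) → no; 4× C (H3) → no; 1× N (H0) → no.
That gives 2 matching atoms.

2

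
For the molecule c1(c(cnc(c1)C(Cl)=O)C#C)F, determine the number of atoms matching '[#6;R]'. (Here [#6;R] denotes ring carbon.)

5

The query [#6;R] means: carbon that is part of a ring.
Check the 12 heavy atoms by environment: 1× n (aromatic, in 6-ring) → no; 5× c (aromatic, in 6-ring) → match; 3× C (acyclic) → no; 1× O (acyclic) → no; 1× Cl (acyclic) → no; 1× F (acyclic) → no.
That gives 5 matching atoms.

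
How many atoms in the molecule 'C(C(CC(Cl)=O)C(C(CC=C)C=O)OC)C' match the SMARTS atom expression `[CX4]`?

8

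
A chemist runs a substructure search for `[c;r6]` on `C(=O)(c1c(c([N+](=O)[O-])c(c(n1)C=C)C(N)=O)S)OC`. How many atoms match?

Check the 19 heavy atoms by environment: 1× n (aromatic, in 6-ring) → no; 5× c (aromatic, in 6-ring) → match; 1× N (charge +1, acyclic) → no; 1× O (charge -1, acyclic) → no; 4× O (acyclic) → no; 1× S (acyclic) → no; 5× C (acyclic) → no; 1× N (acyclic) → no.
That gives 5 matching atoms.

5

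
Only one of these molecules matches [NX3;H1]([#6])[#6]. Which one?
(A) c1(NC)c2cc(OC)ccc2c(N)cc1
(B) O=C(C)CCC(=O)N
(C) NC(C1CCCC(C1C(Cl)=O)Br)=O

[NX3;H1]([#6])[#6] describes a trivalent nitrogen with one H, bonded to two carbons (a secondary amine).
(A) contains an N-methylamino group (-NHCH3), which satisfies every atom and bond constraint.
(B) has a primary amide (-C(=O)NH2) but the -C(=O)NH2 nitrogen has H2, not H1.
(C) has a primary amide (-C(=O)NH2) but the -C(=O)NH2 nitrogen has H2, not H1.
So the answer is (A).

A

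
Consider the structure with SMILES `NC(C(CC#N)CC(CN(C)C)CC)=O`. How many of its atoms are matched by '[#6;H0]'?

2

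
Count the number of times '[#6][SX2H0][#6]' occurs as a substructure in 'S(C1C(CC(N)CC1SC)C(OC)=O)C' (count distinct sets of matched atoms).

2

[#6][SX2H0][#6] is the SMARTS for a thioether: an aliphatic sulfur bridging two carbons with no H on the sulfur.
The molecule carries 2 separate instances of a methylthio ether (-SCH3) meeting every constraint; each maps to a distinct set of atoms, giving 2 matches.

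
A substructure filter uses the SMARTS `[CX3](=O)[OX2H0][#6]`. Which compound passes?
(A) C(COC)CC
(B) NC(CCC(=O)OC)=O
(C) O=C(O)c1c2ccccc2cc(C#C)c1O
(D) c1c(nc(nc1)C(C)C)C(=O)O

[CX3](=O)[OX2H0][#6] describes a carbonyl carbon bonded to an oxygen that is itself bonded to carbon (no H on that O) (an ester).
(A) has a methoxy ether (-OCH3) but the ether oxygen is not adjacent to a C=O carbon.
(B) contains a methyl-ester group (-C(=O)OCH3), which satisfies every atom and bond constraint.
(C) has a carboxylic acid group (-C(=O)OH) but the singly-bonded O carries H (OX2H1, not H0).
(D) has a carboxylic acid group (-C(=O)OH) but the singly-bonded O carries H (OX2H1, not H0).
So the answer is (B).

B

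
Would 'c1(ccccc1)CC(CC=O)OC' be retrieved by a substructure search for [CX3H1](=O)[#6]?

The pattern [CX3H1](=O)[#6] describes an sp2 carbon with one H, double-bonded to O and single-bonded to carbon — an aldehyde.
The molecule carries an aldehyde (-CHO), whose atoms satisfy every constraint of the query, so the pattern matches.

Yes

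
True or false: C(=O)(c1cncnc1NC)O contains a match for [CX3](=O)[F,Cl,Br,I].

False

The pattern [CX3](=O)[F,Cl,Br,I] describes a carbonyl carbon bonded to a halogen — an acyl halide.
The closest candidate here is a carboxylic acid group (-C(=O)OH), but the carbonyl is bonded to -OH, not to a halogen. No other fragment satisfies the full query, so there is no match.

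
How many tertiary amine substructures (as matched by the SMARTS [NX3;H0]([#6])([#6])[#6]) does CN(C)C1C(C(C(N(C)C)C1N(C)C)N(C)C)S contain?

[NX3;H0]([#6])([#6])[#6] is the SMARTS for a tertiary amine: a trivalent nitrogen with no H, bonded to three carbons.
The molecule carries 4 separate instances of a dimethylamino group (-N(CH3)2) meeting every constraint; each maps to a distinct set of atoms, giving 4 matches.

4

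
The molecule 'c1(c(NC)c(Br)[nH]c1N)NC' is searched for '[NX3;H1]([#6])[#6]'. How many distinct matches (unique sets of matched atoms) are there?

[NX3;H1]([#6])[#6] is the SMARTS for a secondary amine: a trivalent nitrogen with one H, bonded to two carbons.
The molecule carries 2 separate instances of an N-methylamino group (-NHCH3) meeting every constraint; each maps to a distinct set of atoms, giving 2 matches.

2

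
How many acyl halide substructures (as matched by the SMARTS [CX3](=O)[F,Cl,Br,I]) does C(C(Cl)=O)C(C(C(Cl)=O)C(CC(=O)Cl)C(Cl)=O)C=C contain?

4

[CX3](=O)[F,Cl,Br,I] is the SMARTS for an acyl halide: a carbonyl carbon bonded to a halogen.
The molecule carries 4 separate instances of an acyl chloride (-C(=O)Cl) meeting every constraint; each maps to a distinct set of atoms, giving 4 matches.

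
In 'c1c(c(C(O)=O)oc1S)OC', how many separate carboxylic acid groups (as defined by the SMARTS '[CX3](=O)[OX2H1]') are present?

1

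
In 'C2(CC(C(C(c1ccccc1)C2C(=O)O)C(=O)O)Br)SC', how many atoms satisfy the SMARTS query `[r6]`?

12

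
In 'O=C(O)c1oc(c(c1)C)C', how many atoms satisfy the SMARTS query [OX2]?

The query [OX2] means: aliphatic oxygen with two total connections — ether, hydroxyl, or ester single-bond O.
Check the 10 heavy atoms by environment: 1× o (aromatic, X2) → no; 4× c (aromatic, X3) → no; 1× C (X3) → no; 1× O (X1) → no; 1× O (X2) → match; 2× C (X4) → no.
That gives 1 matching atom.

1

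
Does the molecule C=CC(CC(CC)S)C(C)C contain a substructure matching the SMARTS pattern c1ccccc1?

The pattern c1ccccc1 describes six aromatic carbons in a ring — a benzene ring.
The closest candidate here is a methyl group (-CH3), but no six-membered all-carbon aromatic ring is present. No other fragment satisfies the full query, so there is no match.

No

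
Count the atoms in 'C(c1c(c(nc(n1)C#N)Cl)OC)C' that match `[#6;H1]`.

0

Check the 13 heavy atoms by environment: 2× n (aromatic, H0) → no; 4× c (aromatic, H0) → no; 1× Cl (H0) → no; 1× C (H0) → no; 1× N (H0) → no; 1× C (H2) → no; 2× C (H3) → no; 1× O (H0) → no.
No environment satisfies the query, so 0 matching atoms.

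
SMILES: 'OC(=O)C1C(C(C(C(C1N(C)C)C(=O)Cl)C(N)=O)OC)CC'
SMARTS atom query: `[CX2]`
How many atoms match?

0

Check the 22 heavy atoms by environment: 11× C (X4) → no; 3× C (X3) → no; 3× O (X1) → no; 2× O (X2) → no; 2× N (X3) → no; 1× Cl (X1) → no.
No environment satisfies the query, so 0 matching atoms.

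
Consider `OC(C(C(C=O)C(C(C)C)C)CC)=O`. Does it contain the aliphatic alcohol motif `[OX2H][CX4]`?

No

The pattern [OX2H][CX4] describes a hydroxyl oxygen bound to an sp3 (X4) carbon — an aliphatic alcohol.
The closest candidate here is a carboxylic acid group (-C(=O)OH), but the -OH is on a CX3 carbonyl carbon, not a CX4 carbon. No other fragment satisfies the full query, so there is no match.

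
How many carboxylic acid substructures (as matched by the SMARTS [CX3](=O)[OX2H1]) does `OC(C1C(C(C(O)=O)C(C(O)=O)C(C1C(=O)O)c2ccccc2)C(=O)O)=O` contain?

5

[CX3](=O)[OX2H1] is the SMARTS for a carboxylic acid: an sp2 carbon double-bonded to O and single-bonded to an -OH oxygen.
The molecule carries 5 separate instances of a carboxylic acid group (-C(=O)OH) meeting every constraint; each maps to a distinct set of atoms, giving 5 matches.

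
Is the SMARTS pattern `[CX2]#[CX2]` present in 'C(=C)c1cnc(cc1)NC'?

No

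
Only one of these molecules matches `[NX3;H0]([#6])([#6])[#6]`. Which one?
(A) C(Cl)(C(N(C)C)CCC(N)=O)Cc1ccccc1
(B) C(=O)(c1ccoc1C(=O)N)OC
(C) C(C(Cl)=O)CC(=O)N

A

[NX3;H0]([#6])([#6])[#6] describes a trivalent nitrogen with no H, bonded to three carbons (a tertiary amine).
(A) contains a dimethylamino group (-N(CH3)2), which satisfies every atom and bond constraint.
(B) has a primary amide (-C(=O)NH2) but the amide nitrogen has H2 and only one carbon neighbour.
(C) has a primary amide (-C(=O)NH2) but the amide nitrogen has H2 and only one carbon neighbour.
So the answer is (A).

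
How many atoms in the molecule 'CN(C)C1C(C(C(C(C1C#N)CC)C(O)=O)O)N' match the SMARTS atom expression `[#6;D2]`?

2

The query [#6;D2] means: any carbon bonded to exactly two heavy atoms.
Check the 18 heavy atoms by environment: 7× C (D3) → no; 2× N (D1) → no; 2× C (D2) → match; 3× C (D1) → no; 3× O (D1) → no; 1× N (D3) → no.
That gives 2 matching atoms.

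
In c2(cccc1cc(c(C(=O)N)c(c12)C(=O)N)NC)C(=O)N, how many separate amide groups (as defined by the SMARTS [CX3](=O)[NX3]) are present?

[CX3](=O)[NX3] is the SMARTS for an amide: a carbonyl carbon bonded to a trivalent nitrogen.
The molecule carries 3 separate instances of a primary amide (-C(=O)NH2) meeting every constraint; each maps to a distinct set of atoms, giving 3 matches.

3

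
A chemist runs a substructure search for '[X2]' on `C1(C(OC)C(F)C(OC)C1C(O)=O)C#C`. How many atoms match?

5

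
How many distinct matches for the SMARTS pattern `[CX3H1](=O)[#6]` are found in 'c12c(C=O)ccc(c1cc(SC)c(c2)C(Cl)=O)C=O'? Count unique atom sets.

2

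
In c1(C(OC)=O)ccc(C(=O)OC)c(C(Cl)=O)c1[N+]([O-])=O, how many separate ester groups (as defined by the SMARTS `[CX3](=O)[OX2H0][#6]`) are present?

[CX3](=O)[OX2H0][#6] is the SMARTS for an ester: a carbonyl carbon bonded to an oxygen that is itself bonded to carbon (no H on that O).
The molecule carries 2 separate instances of a methyl-ester group (-C(=O)OCH3) meeting every constraint; each maps to a distinct set of atoms, giving 2 matches.

2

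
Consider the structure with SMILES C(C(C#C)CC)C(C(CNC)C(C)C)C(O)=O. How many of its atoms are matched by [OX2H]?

1

Check the 17 heavy atoms by environment: 4× C (H3, X4) → no; 3× C (H2, X4) → no; 4× C (H1, X4) → no; 1× C (H0, X2) → no; 1× C (H1, X2) → no; 1× C (H0, X3) → no; 1× O (H0, X1) → no; 1× O (H1, X2) → match; 1× N (H1, X3) → no.
That gives 1 matching atom.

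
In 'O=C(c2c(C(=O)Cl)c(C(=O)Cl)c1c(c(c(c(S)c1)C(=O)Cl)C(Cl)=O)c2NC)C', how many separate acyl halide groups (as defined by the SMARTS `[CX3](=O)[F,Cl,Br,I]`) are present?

[CX3](=O)[F,Cl,Br,I] is the SMARTS for an acyl halide: a carbonyl carbon bonded to a halogen.
The molecule carries 4 separate instances of an acyl chloride (-C(=O)Cl) meeting every constraint; each maps to a distinct set of atoms, giving 4 matches.

4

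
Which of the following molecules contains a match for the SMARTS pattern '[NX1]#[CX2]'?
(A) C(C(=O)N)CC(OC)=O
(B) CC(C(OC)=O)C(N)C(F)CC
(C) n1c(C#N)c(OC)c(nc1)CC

[NX1]#[CX2] describes a nitrogen triple-bonded to a two-connected carbon (a nitrile).
(A) has a primary amide (-C(=O)NH2) but the nitrogen is NX3, not NX1.
(B) has a primary amino group (-NH2) but the nitrogen is NX3 (three connections), not NX1 triple-bonded.
(C) contains a nitrile (-C#N), which satisfies every atom and bond constraint.
So the answer is (C).

C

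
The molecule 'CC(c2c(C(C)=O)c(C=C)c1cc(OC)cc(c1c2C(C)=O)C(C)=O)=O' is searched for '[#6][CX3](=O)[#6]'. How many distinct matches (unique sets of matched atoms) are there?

4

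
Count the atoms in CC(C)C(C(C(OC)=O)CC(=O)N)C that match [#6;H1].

3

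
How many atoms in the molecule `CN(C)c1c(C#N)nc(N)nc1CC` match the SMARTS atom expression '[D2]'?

4

The query [D2] means: atom with exactly two heavy-atom neighbours.
Check the 14 heavy atoms by environment: 2× n (aromatic, D2) → match; 4× c (aromatic, D3) → no; 1× N (D3) → no; 3× C (D1) → no; 2× C (D2) → match; 2× N (D1) → no.
Summing the matching environments: 2 + 2 = 4 matching atoms.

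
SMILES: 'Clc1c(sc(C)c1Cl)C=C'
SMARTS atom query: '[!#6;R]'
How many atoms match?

1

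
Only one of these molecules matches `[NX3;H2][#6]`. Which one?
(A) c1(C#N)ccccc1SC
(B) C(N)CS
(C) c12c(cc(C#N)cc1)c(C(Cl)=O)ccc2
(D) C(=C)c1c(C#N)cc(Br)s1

[NX3;H2][#6] describes a trivalent nitrogen with two H attached to carbon (a primary amine).
(A) has a nitrile (-C#N) but the nitrogen is NX1 (triple-bonded), not NX3 with two H.
(B) contains a primary amino group (-NH2), which satisfies every atom and bond constraint.
(C) has a nitrile (-C#N) but the nitrogen is NX1 (triple-bonded), not NX3 with two H.
(D) has a nitrile (-C#N) but the nitrogen is NX1 (triple-bonded), not NX3 with two H.
So the answer is (B).

B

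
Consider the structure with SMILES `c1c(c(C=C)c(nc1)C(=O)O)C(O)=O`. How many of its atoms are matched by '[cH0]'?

3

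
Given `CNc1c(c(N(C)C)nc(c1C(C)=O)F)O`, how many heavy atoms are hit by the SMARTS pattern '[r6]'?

6

The query [r6] means: r6 matches atoms in a six-membered ring.
Check the 16 heavy atoms by environment: 1× n (aromatic, in 6-ring) → match; 5× c (aromatic, in 6-ring) → match; 2× O (acyclic) → no; 2× N (acyclic) → no; 5× C (acyclic) → no; 1× F (acyclic) → no.
Summing the matching environments: 1 + 5 = 6 matching atoms.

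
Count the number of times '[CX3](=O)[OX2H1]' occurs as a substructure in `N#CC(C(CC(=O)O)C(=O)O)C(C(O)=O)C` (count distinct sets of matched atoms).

[CX3](=O)[OX2H1] is the SMARTS for a carboxylic acid: an sp2 carbon double-bonded to O and single-bonded to an -OH oxygen.
The molecule carries 3 separate instances of a carboxylic acid group (-C(=O)OH) meeting every constraint; each maps to a distinct set of atoms, giving 3 matches.

3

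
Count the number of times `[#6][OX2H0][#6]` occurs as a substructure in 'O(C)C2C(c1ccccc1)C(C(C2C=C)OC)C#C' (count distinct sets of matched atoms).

2

[#6][OX2H0][#6] is the SMARTS for an ether: an aliphatic oxygen bridging two carbons with no H on the oxygen.
The molecule carries 2 separate instances of a methoxy ether (-OCH3) meeting every constraint; each maps to a distinct set of atoms, giving 2 matches.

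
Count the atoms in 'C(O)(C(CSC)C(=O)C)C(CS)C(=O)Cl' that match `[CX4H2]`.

2

The query [CX4H2] means: sp3 carbon (X4) with exactly two hydrogens.
Check the 15 heavy atoms by environment: 2× C (H2, X4) → match; 3× C (H1, X4) → no; 2× C (H0, X3) → no; 2× O (H0, X1) → no; 2× C (H3, X4) → no; 1× S (H0, X2) → no; 1× O (H1, X2) → no; 1× Cl (H0, X1) → no; 1× S (H1, X2) → no.
That gives 2 matching atoms.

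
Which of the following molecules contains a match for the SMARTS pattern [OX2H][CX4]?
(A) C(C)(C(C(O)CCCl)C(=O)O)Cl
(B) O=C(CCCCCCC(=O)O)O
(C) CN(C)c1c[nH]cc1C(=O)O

A

[OX2H][CX4] describes a hydroxyl oxygen bound to an sp3 (X4) carbon (an aliphatic alcohol).
(A) contains a hydroxyl group (-OH), which satisfies every atom and bond constraint.
(B) has a carboxylic acid group (-C(=O)OH) but the -OH is on a CX3 carbonyl carbon, not a CX4 carbon.
(C) has a carboxylic acid group (-C(=O)OH) but the -OH is on a CX3 carbonyl carbon, not a CX4 carbon.
So the answer is (A).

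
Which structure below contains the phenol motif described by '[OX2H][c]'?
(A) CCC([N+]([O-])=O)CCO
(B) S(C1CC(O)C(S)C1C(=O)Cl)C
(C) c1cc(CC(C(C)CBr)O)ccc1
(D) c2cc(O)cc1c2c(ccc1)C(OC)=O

D

[OX2H][c] describes a hydroxyl oxygen attached to an aromatic carbon (a phenol).
(A) has a hydroxyl group (-OH) but the -OH is on an aliphatic carbon, not an aromatic c.
(B) has a hydroxyl group (-OH) but the -OH is on an aliphatic carbon, not an aromatic c.
(C) has a hydroxyl group (-OH) but the -OH is on an aliphatic carbon, not an aromatic c.
(D) contains a hydroxyl group (-OH), which satisfies every atom and bond constraint.
So the answer is (D).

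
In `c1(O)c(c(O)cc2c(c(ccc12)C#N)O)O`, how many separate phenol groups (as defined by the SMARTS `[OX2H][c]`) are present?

4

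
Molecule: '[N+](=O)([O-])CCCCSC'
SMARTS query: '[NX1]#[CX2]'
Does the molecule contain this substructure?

The pattern [NX1]#[CX2] describes a nitrogen triple-bonded to a two-connected carbon — a nitrile.
The closest candidate here is a nitro group (-[N+](=O)[O-]), but there is no C#N triple bond. No other fragment satisfies the full query, so there is no match.

No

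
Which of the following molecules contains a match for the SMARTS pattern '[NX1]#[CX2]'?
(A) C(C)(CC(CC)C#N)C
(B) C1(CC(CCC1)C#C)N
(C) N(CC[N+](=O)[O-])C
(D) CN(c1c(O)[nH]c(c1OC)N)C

A

[NX1]#[CX2] describes a nitrogen triple-bonded to a two-connected carbon (a nitrile).
(A) contains a nitrile (-C#N), which satisfies every atom and bond constraint.
(B) has a primary amino group (-NH2) but the nitrogen is NX3 (three connections), not NX1 triple-bonded.
(C) has a nitro group (-[N+](=O)[O-]) but there is no C#N triple bond.
(D) has a primary amino group (-NH2) but the nitrogen is NX3 (three connections), not NX1 triple-bonded.
So the answer is (A).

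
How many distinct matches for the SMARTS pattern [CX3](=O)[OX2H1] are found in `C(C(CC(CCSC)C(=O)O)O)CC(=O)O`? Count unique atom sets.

[CX3](=O)[OX2H1] is the SMARTS for a carboxylic acid: an sp2 carbon double-bonded to O and single-bonded to an -OH oxygen.
The molecule carries 2 separate instances of a carboxylic acid group (-C(=O)OH) meeting every constraint; each maps to a distinct set of atoms, giving 2 matches.

2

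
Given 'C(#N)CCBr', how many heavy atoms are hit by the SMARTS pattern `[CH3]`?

0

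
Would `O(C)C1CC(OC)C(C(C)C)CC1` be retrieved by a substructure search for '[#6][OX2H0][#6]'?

Yes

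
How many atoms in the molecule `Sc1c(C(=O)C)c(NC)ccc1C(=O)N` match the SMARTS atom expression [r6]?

6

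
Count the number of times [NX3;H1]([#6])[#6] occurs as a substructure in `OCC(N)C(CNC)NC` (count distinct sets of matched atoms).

2

[NX3;H1]([#6])[#6] is the SMARTS for a secondary amine: a trivalent nitrogen with one H, bonded to two carbons.
The molecule carries 2 separate instances of an N-methylamino group (-NHCH3) meeting every constraint; each maps to a distinct set of atoms, giving 2 matches.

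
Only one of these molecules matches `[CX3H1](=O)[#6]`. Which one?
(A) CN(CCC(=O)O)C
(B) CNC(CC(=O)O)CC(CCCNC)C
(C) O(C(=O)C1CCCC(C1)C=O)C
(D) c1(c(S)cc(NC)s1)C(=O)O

C

[CX3H1](=O)[#6] describes an sp2 carbon with one H, double-bonded to O and single-bonded to carbon (an aldehyde).
(A) has a carboxylic acid group (-C(=O)OH) but the carbonyl carbon has H0 and is bonded to O, not H1.
(B) has a carboxylic acid group (-C(=O)OH) but the carbonyl carbon has H0 and is bonded to O, not H1.
(C) contains an aldehyde (-CHO), which satisfies every atom and bond constraint.
(D) has a carboxylic acid group (-C(=O)OH) but the carbonyl carbon has H0 and is bonded to O, not H1.
So the answer is (C).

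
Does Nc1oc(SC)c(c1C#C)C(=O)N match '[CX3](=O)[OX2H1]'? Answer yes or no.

The pattern [CX3](=O)[OX2H1] describes an sp2 carbon double-bonded to O and single-bonded to an -OH oxygen — a carboxylic acid.
The closest candidate here is a primary amide (-C(=O)NH2), but the carbonyl is bonded to N, not to an -OH oxygen. No other fragment satisfies the full query, so there is no match.

No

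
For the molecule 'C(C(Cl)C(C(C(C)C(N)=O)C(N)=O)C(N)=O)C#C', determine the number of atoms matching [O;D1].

The query [O;D1] means: aliphatic oxygen bonded to exactly one heavy atom.
Check the 18 heavy atoms by environment: 2× C (D2) → no; 7× C (D3) → no; 2× C (D1) → no; 3× O (D1) → match; 3× N (D1) → no; 1× Cl (D1) → no.
That gives 3 matching atoms.

3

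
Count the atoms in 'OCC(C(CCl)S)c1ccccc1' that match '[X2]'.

The query [X2] means: any atom with exactly two total connections (bonds + H).
Check the 13 heavy atoms by environment: 4× C (X4) → no; 1× S (X2) → match; 1× O (X2) → match; 6× c (aromatic, X3) → no; 1× Cl (X1) → no.
Summing the matching environments: 1 + 1 = 2 matching atoms.

2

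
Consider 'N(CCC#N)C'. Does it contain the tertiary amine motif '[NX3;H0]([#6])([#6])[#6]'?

The pattern [NX3;H0]([#6])([#6])[#6] describes a trivalent nitrogen with no H, bonded to three carbons — a tertiary amine.
The closest candidate here is an N-methylamino group (-NHCH3), but the nitrogen still has one H (H1), not H0. No other fragment satisfies the full query, so there is no match.

No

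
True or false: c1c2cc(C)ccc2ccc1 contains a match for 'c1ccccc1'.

The pattern c1ccccc1 describes six aromatic carbons in a ring — a benzene ring.
The required atom environment is present in the molecule, so the pattern matches.

True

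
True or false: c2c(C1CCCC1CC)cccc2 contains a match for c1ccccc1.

True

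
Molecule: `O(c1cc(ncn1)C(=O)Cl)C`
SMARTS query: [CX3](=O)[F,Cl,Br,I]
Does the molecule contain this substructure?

The pattern [CX3](=O)[F,Cl,Br,I] describes a carbonyl carbon bonded to a halogen — an acyl halide.
The molecule carries an acyl chloride (-C(=O)Cl), whose atoms satisfy every constraint of the query, so the pattern matches.

Yes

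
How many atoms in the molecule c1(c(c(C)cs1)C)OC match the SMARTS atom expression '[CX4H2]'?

0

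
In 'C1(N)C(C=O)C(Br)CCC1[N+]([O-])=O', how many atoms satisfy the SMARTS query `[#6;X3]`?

The query [#6;X3] means: any carbon (aromatic or not) with three total connections.
Check the 13 heavy atoms by environment: 6× C (X4) → no; 1× N (charge +1, X3) → no; 1× O (charge -1, X1) → no; 2× O (X1) → no; 1× C (X3) → match; 1× Br (X1) → no; 1× N (X3) → no.
That gives 1 matching atom.

1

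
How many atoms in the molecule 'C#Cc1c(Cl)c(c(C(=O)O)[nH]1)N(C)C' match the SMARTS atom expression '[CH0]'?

Check the 14 heavy atoms by environment: 1× n (aromatic, H1) → no; 4× c (aromatic, H0) → no; 1× N (H0) → no; 2× C (H3) → no; 2× C (H0) → match; 1× C (H1) → no; 1× O (H0) → no; 1× O (H1) → no; 1× Cl (H0) → no.
That gives 2 matching atoms.

2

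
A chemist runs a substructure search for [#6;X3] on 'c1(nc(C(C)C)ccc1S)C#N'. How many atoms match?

5

The query [#6;X3] means: any carbon (aromatic or not) with three total connections.
Check the 12 heavy atoms by environment: 1× n (aromatic, X2) → no; 5× c (aromatic, X3) → match; 1× S (X2) → no; 3× C (X4) → no; 1× C (X2) → no; 1× N (X1) → no.
That gives 5 matching atoms.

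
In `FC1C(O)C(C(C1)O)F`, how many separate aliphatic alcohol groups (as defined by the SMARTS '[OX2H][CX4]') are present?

2

[OX2H][CX4] is the SMARTS for an aliphatic alcohol: a hydroxyl oxygen bound to an sp3 (X4) carbon.
The molecule carries 2 separate instances of a hydroxyl group (-OH) meeting every constraint; each maps to a distinct set of atoms, giving 2 matches.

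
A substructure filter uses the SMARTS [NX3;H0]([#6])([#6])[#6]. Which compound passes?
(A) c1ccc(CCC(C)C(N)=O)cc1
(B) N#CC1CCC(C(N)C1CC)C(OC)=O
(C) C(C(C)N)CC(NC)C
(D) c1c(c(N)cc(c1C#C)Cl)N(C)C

D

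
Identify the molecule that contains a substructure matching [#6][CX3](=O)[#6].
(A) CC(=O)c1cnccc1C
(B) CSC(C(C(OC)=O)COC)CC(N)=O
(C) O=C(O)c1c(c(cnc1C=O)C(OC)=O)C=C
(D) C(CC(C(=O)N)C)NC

[#6][CX3](=O)[#6] describes a carbonyl carbon (no H) flanked by two carbons (a ketone).
(A) contains an acetyl/ketone group (-C(=O)CH3), which satisfies every atom and bond constraint.
(B) has a primary amide (-C(=O)NH2) but one neighbour of the carbonyl carbon is N, not C.
(C) has an aldehyde (-CHO) but the carbonyl carbon has H1, so it is not flanked by two carbons.
(D) has a primary amide (-C(=O)NH2) but one neighbour of the carbonyl carbon is N, not C.
So the answer is (A).

A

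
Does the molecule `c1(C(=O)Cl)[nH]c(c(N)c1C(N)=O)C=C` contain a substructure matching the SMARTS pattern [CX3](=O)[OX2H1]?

No

The pattern [CX3](=O)[OX2H1] describes an sp2 carbon double-bonded to O and single-bonded to an -OH oxygen — a carboxylic acid.
The closest candidate here is an acyl chloride (-C(=O)Cl), but the carbonyl is bonded to Cl, not to an -OH oxygen. No other fragment satisfies the full query, so there is no match.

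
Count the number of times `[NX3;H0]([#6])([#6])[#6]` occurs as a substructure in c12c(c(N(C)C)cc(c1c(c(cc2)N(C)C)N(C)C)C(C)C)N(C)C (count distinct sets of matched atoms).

[NX3;H0]([#6])([#6])[#6] is the SMARTS for a tertiary amine: a trivalent nitrogen with no H, bonded to three carbons.
The molecule carries 4 separate instances of a dimethylamino group (-N(CH3)2) meeting every constraint; each maps to a distinct set of atoms, giving 4 matches.

4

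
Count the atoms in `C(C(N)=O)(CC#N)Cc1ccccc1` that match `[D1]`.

Check the 14 heavy atoms by environment: 3× C (D2) → no; 2× C (D3) → no; 1× c (aromatic, D3) → no; 5× c (aromatic, D2) → no; 1× O (D1) → match; 2× N (D1) → match.
Summing the matching environments: 1 + 2 = 3 matching atoms.

3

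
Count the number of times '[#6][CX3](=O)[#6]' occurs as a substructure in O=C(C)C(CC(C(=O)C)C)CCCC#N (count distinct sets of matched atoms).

[#6][CX3](=O)[#6] is the SMARTS for a ketone: a carbonyl carbon (no H) flanked by two carbons.
The molecule carries 2 separate instances of an acetyl/ketone group (-C(=O)CH3) meeting every constraint; each maps to a distinct set of atoms, giving 2 matches.

2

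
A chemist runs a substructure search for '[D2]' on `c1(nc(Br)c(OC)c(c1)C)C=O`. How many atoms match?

4

The query [D2] means: atom with exactly two heavy-atom neighbours.
Check the 12 heavy atoms by environment: 1× n (aromatic, D2) → match; 4× c (aromatic, D3) → no; 1× c (aromatic, D2) → match; 1× C (D2) → match; 1× O (D1) → no; 2× C (D1) → no; 1× Br (D1) → no; 1× O (D2) → match.
Summing the matching environments: 1 + 1 + 1 + 1 = 4 matching atoms.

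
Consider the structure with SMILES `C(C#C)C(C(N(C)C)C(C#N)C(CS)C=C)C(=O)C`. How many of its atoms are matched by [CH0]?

The query [CH0] means: aliphatic carbon with no attached hydrogen.
Check the 19 heavy atoms by environment: 3× C (H2) → no; 6× C (H1) → no; 3× C (H0) → match; 1× O (H0) → no; 3× C (H3) → no; 2× N (H0) → no; 1× S (H1) → no.
That gives 3 matching atoms.

3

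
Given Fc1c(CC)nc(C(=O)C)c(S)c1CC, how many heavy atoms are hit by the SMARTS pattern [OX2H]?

Check the 15 heavy atoms by environment: 1× n (aromatic, H0, X2) → no; 5× c (aromatic, H0, X3) → no; 2× C (H2, X4) → no; 3× C (H3, X4) → no; 1× F (H0, X1) → no; 1× C (H0, X3) → no; 1× O (H0, X1) → no; 1× S (H1, X2) → no.
No environment satisfies the query, so 0 matching atoms.

0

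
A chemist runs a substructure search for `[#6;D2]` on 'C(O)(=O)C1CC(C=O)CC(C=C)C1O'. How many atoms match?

4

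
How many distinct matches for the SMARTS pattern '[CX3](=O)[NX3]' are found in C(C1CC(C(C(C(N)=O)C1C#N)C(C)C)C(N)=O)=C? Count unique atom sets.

2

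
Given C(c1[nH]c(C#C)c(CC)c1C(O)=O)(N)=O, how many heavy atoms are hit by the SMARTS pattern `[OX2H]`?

The query [OX2H] means: aliphatic oxygen with two connections, one of which is H — an -OH oxygen.
Check the 15 heavy atoms by environment: 1× n (aromatic, H1, X3) → no; 4× c (aromatic, H0, X3) → no; 2× C (H0, X3) → no; 2× O (H0, X1) → no; 1× O (H1, X2) → match; 1× C (H2, X4) → no; 1× C (H3, X4) → no; 1× C (H0, X2) → no; 1× C (H1, X2) → no; 1× N (H2, X3) → no.
That gives 1 matching atom.

1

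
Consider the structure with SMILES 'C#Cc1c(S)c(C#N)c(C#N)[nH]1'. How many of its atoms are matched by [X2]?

5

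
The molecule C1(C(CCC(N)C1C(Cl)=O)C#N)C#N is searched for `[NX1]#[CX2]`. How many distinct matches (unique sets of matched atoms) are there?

2

[NX1]#[CX2] is the SMARTS for a nitrile: a nitrogen triple-bonded to a two-connected carbon.
The molecule carries 2 separate instances of a nitrile (-C#N) meeting every constraint; each maps to a distinct set of atoms, giving 2 matches.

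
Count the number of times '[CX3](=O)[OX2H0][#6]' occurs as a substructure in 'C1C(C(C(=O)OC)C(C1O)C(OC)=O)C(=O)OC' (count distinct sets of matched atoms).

3

[CX3](=O)[OX2H0][#6] is the SMARTS for an ester: a carbonyl carbon bonded to an oxygen that is itself bonded to carbon (no H on that O).
The molecule carries 3 separate instances of a methyl-ester group (-C(=O)OCH3) meeting every constraint; each maps to a distinct set of atoms, giving 3 matches.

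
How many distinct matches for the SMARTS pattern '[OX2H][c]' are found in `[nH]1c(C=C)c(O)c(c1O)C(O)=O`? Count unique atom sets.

2

[OX2H][c] is the SMARTS for a phenol: a hydroxyl oxygen attached to an aromatic carbon.
The molecule carries 2 separate instances of a hydroxyl group (-OH) meeting every constraint; each maps to a distinct set of atoms, giving 2 matches.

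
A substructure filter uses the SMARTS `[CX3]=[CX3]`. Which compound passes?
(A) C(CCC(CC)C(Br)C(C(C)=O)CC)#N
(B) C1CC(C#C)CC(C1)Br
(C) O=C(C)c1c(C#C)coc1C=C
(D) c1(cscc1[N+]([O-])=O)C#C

[CX3]=[CX3] describes a non-aromatic C=C double bond between two sp2 carbons (an alkene).
(A) has an ethyl group (-CH2CH3) but its C-C bond is a single bond between CX4 carbons, not CX3=CX3.
(B) has an ethynyl group (-C#CH) but the C-C bond is a triple bond, not a double bond.
(C) contains a vinyl group (-CH=CH2), which satisfies every atom and bond constraint.
(D) has an ethynyl group (-C#CH) but the C-C bond is a triple bond, not a double bond.
So the answer is (C).

C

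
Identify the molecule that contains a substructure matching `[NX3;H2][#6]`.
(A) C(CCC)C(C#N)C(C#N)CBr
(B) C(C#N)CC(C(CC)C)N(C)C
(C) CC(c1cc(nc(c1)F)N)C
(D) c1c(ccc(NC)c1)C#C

[NX3;H2][#6] describes a trivalent nitrogen with two H attached to carbon (a primary amine).
(A) has a nitrile (-C#N) but the nitrogen is NX1 (triple-bonded), not NX3 with two H.
(B) has a dimethylamino group (-N(CH3)2) but the nitrogen has H0, not H2.
(C) contains a primary amino group (-NH2), which satisfies every atom and bond constraint.
(D) has an N-methylamino group (-NHCH3) but the nitrogen bears two carbons and only one H (H1), not H2.
So the answer is (C).

C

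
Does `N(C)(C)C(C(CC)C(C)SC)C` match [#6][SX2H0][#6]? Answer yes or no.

Yes

The pattern [#6][SX2H0][#6] describes an aliphatic sulfur bridging two carbons with no H on the sulfur — a thioether.
The molecule carries a methylthio ether (-SCH3), whose atoms satisfy every constraint of the query, so the pattern matches.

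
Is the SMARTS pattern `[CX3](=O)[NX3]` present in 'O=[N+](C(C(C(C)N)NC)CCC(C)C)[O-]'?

The pattern [CX3](=O)[NX3] describes a carbonyl carbon bonded to a trivalent nitrogen — an amide.
The closest candidate here is a primary amino group (-NH2), but the -NH2 is not attached to a carbonyl carbon. No other fragment satisfies the full query, so there is no match.

No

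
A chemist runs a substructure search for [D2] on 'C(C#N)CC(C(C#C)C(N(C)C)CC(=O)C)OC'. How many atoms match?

6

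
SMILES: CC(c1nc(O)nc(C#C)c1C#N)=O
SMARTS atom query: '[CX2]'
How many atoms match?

3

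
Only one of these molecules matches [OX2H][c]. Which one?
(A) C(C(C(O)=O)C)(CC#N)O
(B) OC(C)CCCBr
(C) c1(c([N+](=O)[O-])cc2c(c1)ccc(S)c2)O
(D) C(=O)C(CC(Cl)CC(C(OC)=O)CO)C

[OX2H][c] describes a hydroxyl oxygen attached to an aromatic carbon (a phenol).
(A) has a hydroxyl group (-OH) but the -OH is on an aliphatic carbon, not an aromatic c.
(B) has a hydroxyl group (-OH) but the -OH is on an aliphatic carbon, not an aromatic c.
(C) contains a hydroxyl group (-OH), which satisfies every atom and bond constraint.
(D) has a hydroxyl group (-OH) but the -OH is on an aliphatic carbon, not an aromatic c.
So the answer is (C).

C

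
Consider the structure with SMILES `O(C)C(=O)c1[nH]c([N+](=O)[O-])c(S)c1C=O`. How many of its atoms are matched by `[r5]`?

Check the 15 heavy atoms by environment: 1× n (aromatic, in 5-ring) → match; 4× c (aromatic, in 5-ring) → match; 1× S (acyclic) → no; 1× N (charge +1, acyclic) → no; 1× O (charge -1, acyclic) → no; 4× O (acyclic) → no; 3× C (acyclic) → no.
Summing the matching environments: 1 + 4 = 5 matching atoms.

5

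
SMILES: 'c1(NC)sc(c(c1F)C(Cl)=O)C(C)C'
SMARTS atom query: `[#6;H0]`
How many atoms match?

5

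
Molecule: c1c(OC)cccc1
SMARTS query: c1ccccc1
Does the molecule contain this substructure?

Yes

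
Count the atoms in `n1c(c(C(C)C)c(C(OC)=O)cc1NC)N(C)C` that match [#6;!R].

8

The query [#6;!R] means: carbon not in any ring.
Check the 18 heavy atoms by environment: 1× n (aromatic, in 6-ring) → no; 5× c (aromatic, in 6-ring) → no; 8× C (acyclic) → match; 2× N (acyclic) → no; 2× O (acyclic) → no.
That gives 8 matching atoms.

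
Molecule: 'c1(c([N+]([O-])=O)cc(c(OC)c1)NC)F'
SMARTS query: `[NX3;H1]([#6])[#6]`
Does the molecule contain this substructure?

Yes

The pattern [NX3;H1]([#6])[#6] describes a trivalent nitrogen with one H, bonded to two carbons — a secondary amine.
The molecule carries an N-methylamino group (-NHCH3), whose atoms satisfy every constraint of the query, so the pattern matches.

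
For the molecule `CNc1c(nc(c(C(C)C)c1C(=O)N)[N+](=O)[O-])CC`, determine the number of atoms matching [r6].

The query [r6] means: r6 matches atoms in a six-membered ring.
Check the 19 heavy atoms by environment: 1× n (aromatic, in 6-ring) → match; 5× c (aromatic, in 6-ring) → match; 7× C (acyclic) → no; 2× O (acyclic) → no; 2× N (acyclic) → no; 1× N (charge +1, acyclic) → no; 1× O (charge -1, acyclic) → no.
Summing the matching environments: 1 + 5 = 6 matching atoms.

6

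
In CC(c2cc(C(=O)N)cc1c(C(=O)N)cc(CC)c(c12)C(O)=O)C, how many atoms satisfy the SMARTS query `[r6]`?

The query [r6] means: r6 matches atoms in a six-membered ring.
Check the 24 heavy atoms by environment: 10× c (aromatic, in 6-ring) → match; 8× C (acyclic) → no; 4× O (acyclic) → no; 2× N (acyclic) → no.
That gives 10 matching atoms.

10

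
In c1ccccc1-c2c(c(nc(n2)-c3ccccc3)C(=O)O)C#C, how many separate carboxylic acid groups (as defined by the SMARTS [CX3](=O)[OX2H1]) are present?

1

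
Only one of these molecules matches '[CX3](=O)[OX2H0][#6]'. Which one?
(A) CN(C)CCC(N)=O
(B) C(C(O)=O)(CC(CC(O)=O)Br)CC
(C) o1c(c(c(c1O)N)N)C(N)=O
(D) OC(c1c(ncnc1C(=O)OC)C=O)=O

[CX3](=O)[OX2H0][#6] describes a carbonyl carbon bonded to an oxygen that is itself bonded to carbon (no H on that O) (an ester).
(A) has a primary amide (-C(=O)NH2) but the carbonyl is bonded to N, not to an O-C linkage.
(B) has a carboxylic acid group (-C(=O)OH) but the singly-bonded O carries H (OX2H1, not H0).
(C) has a primary amide (-C(=O)NH2) but the carbonyl is bonded to N, not to an O-C linkage.
(D) contains a methyl-ester group (-C(=O)OCH3), which satisfies every atom and bond constraint.
So the answer is (D).

D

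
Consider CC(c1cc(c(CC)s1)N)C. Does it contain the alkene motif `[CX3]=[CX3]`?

No

The pattern [CX3]=[CX3] describes a non-aromatic C=C double bond between two sp2 carbons — an alkene.
The closest candidate here is an ethyl group (-CH2CH3), but its C-C bond is a single bond between CX4 carbons, not CX3=CX3. No other fragment satisfies the full query, so there is no match.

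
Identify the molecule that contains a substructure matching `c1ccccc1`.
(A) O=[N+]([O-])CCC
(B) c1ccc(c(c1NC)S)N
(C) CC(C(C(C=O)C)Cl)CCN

B

c1ccccc1 describes six aromatic carbons in a ring (a benzene ring).
(A) has a methyl group (-CH3) but no six-membered all-carbon aromatic ring is present.
(B) contains the required atom environment, so the pattern matches.
(C) has a methyl group (-CH3) but no six-membered all-carbon aromatic ring is present.
So the answer is (B).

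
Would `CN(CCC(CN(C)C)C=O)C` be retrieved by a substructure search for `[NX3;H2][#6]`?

The pattern [NX3;H2][#6] describes a trivalent nitrogen with two H attached to carbon — a primary amine.
The closest candidate here is a dimethylamino group (-N(CH3)2), but the nitrogen has H0, not H2. No other fragment satisfies the full query, so there is no match.

No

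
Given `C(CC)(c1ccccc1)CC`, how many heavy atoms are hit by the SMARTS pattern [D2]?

Check the 11 heavy atoms by environment: 2× C (D2) → match; 1× C (D3) → no; 2× C (D1) → no; 1× c (aromatic, D3) → no; 5× c (aromatic, D2) → match.
Summing the matching environments: 2 + 5 = 7 matching atoms.

7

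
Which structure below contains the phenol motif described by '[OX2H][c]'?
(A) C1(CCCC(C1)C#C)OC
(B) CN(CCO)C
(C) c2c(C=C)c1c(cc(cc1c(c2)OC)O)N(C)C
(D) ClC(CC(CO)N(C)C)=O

[OX2H][c] describes a hydroxyl oxygen attached to an aromatic carbon (a phenol).
(A) has a methoxy ether (-OCH3) but the oxygen has H0, not H1.
(B) has a hydroxyl group (-OH) but the -OH is on an aliphatic carbon, not an aromatic c.
(C) contains a hydroxyl group (-OH), which satisfies every atom and bond constraint.
(D) has a hydroxyl group (-OH) but the -OH is on an aliphatic carbon, not an aromatic c.
So the answer is (C).

C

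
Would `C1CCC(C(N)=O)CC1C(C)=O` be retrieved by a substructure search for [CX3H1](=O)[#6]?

No

The pattern [CX3H1](=O)[#6] describes an sp2 carbon with one H, double-bonded to O and single-bonded to carbon — an aldehyde.
The closest candidate here is an acetyl/ketone group (-C(=O)CH3), but the carbonyl carbon has H0 (two carbon neighbours), not H1. No other fragment satisfies the full query, so there is no match.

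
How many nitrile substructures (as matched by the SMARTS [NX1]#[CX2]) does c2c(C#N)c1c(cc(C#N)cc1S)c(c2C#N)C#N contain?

4

[NX1]#[CX2] is the SMARTS for a nitrile: a nitrogen triple-bonded to a two-connected carbon.
The molecule carries 4 separate instances of a nitrile (-C#N) meeting every constraint; each maps to a distinct set of atoms, giving 4 matches.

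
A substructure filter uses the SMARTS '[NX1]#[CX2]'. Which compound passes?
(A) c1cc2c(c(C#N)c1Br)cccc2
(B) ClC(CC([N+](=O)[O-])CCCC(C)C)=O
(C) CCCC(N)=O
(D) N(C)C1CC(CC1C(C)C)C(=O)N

A

[NX1]#[CX2] describes a nitrogen triple-bonded to a two-connected carbon (a nitrile).
(A) contains a nitrile (-C#N), which satisfies every atom and bond constraint.
(B) has a nitro group (-[N+](=O)[O-]) but there is no C#N triple bond.
(C) has a primary amide (-C(=O)NH2) but the nitrogen is NX3, not NX1.
(D) has a primary amide (-C(=O)NH2) but the nitrogen is NX3, not NX1.
So the answer is (A).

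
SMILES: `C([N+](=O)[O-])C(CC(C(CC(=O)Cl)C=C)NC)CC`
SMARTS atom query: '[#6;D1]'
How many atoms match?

3

The query [#6;D1] means: carbon bonded to exactly one heavy atom.
Check the 18 heavy atoms by environment: 5× C (D2) → no; 4× C (D3) → no; 2× O (D1) → no; 1× Cl (D1) → no; 1× N (charge +1, D3) → no; 1× O (charge -1, D1) → no; 1× N (D2) → no; 3× C (D1) → match.
That gives 3 matching atoms.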